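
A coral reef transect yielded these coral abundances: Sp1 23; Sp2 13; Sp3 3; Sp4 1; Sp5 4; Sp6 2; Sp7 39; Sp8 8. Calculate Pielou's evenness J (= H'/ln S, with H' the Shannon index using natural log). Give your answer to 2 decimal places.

Total N = 23+13+3+1+4+2+39+8 = 93, so the proportions are 0.2473, 0.1398, 0.0323, 0.0108, 0.043, 0.0215, 0.4194, 0.086 (working shown to 4 dp, full precision carried).
H' = −Σ pᵢ ln pᵢ = −((-0.3455) + (-0.2750) + (-0.1108) + (-0.0487) + (-0.1353) + (-0.0826) + (-0.3644) + (-0.2110)) = 1.5734.
With S = 8 species, ln S = 2.0794, so J = 1.5734/2.0794 = 0.7567, i.e. 0.76 to 2 decimal places.

0.76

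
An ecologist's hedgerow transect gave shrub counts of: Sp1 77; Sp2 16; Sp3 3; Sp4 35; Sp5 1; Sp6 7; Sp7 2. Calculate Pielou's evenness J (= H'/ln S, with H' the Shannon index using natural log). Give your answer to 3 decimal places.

0.642

Total N = 77+16+3+35+1+7+2 = 141, so the proportions are 0.5461, 0.11348, 0.02128, 0.24823, 0.00709, 0.04965, 0.01418 (working shown to 5 dp, full precision carried).
H' = −Σ pᵢ ln pᵢ = −((-0.33037) + (-0.24694) + (-0.08192) + (-0.34588) + (-0.03510) + (-0.14908) + (-0.06036)) = 1.24965.
With S = 7 species, ln S = 1.94591, so J = 1.24965/1.94591 = 0.64219, i.e. 0.642 to 3 decimal places.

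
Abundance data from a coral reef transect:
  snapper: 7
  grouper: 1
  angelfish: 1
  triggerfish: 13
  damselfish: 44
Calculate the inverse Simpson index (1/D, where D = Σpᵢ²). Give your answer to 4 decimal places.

Total N = 7+1+1+13+44 = 66, so the proportions are 0.1060606, 0.0151515, 0.0151515, 0.1969697, 0.6666667 (working shown to 7 dp, full precision carried).
D = 0.1060606² + 0.0151515² + 0.0151515² + 0.1969697² + 0.6666667² = 0.0112489 + 0.0002296 + 0.0002296 + 0.0387971 + 0.4444444 = 0.4949495.
So 1/D = 2.020408, i.e. 2.0204 to 4 decimal places.

2.0204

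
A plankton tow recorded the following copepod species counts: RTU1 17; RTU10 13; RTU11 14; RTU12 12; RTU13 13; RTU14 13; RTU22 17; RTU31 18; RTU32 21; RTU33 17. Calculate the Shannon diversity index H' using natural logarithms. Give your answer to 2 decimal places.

Total N = 17+13+14+12+13+13+17+18+21+17 = 155, so the proportions are 0.1097, 0.0839, 0.0903, 0.0774, 0.0839, 0.0839, 0.1097, 0.1161, 0.1355, 0.1097 (working shown to 4 dp, full precision carried).
Each pᵢ ln pᵢ term: 0.1097×(-2.2102)=-0.2424, 0.0839×(-2.4785)=-0.2079, 0.0903×(-2.4044)=-0.2172, 0.0774×(-2.5585)=-0.1981, 0.0839×(-2.4785)=-0.2079, 0.0839×(-2.4785)=-0.2079, 0.1097×(-2.2102)=-0.2424, 0.1161×(-2.1531)=-0.2500, 0.1355×(-1.9989)=-0.2708, 0.1097×(-2.2102)=-0.2424.
Sum = -2.2869, so H' = 2.29.

2.29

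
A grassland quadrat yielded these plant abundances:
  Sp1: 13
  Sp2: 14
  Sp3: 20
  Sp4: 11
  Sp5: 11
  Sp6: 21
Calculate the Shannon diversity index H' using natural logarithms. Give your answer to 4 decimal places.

Total N = 13+14+20+11+11+21 = 90, so the proportions are 0.144444, 0.155556, 0.222222, 0.122222, 0.122222, 0.233333 (working shown to 6 dp, full precision carried).
Each pᵢ ln pᵢ term: 0.144444×(-1.934860)=-0.279480, 0.155556×(-1.860752)=-0.289450, 0.222222×(-1.504077)=-0.334239, 0.122222×(-2.101914)=-0.256901, 0.122222×(-2.101914)=-0.256901, 0.233333×(-1.455287)=-0.339567.
Sum = -1.756538, so H' = 1.7565.

1.7565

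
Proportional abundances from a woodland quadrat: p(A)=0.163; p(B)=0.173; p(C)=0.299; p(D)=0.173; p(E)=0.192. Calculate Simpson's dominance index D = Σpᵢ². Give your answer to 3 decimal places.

D = 0.163² + 0.173² + 0.299² + 0.173² + 0.192² = 0.02657 + 0.02993 + 0.08940 + 0.02993 + 0.03686 = 0.21269 (working shown to 5 dp, full precision carried).
To 3 decimal places, D = 0.213.

0.213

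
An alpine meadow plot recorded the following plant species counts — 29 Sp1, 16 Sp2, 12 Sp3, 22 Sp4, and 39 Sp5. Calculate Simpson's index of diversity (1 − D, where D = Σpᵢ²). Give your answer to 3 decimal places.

0.767

Total N = 29+16+12+22+39 = 118, so the proportions are 0.24576, 0.13559, 0.10169, 0.18644, 0.33051 (working shown to 5 dp, full precision carried).
D = 0.24576² + 0.13559² + 0.10169² + 0.18644² + 0.33051² = 0.06040 + 0.01839 + 0.01034 + 0.03476 + 0.10924 = 0.23312.
So 1 − D = 0.76688, i.e. 0.767 to 3 decimal places.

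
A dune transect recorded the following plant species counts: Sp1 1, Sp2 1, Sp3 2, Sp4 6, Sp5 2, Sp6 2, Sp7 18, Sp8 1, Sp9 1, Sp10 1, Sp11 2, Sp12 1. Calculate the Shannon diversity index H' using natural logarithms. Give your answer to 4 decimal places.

Total N = 1+1+2+6+2+2+18+1+1+1+2+1 = 38, so the proportions are 0.026316, 0.026316, 0.052632, 0.157895, 0.052632, 0.052632, 0.473684, 0.026316, 0.026316, 0.026316, 0.052632, 0.026316 (working shown to 6 dp, full precision carried).
Each pᵢ ln pᵢ term: 0.026316×(-3.637586)=-0.095726, 0.026316×(-3.637586)=-0.095726, 0.052632×(-2.944439)=-0.154970, 0.157895×(-1.845827)=-0.291446, 0.052632×(-2.944439)=-0.154970, 0.052632×(-2.944439)=-0.154970, 0.473684×(-0.747214)=-0.353944, 0.026316×(-3.637586)=-0.095726, 0.026316×(-3.637586)=-0.095726, 0.026316×(-3.637586)=-0.095726, 0.052632×(-2.944439)=-0.154970, 0.026316×(-3.637586)=-0.095726.
Sum = -1.839628, so H' = 1.8396.

1.8396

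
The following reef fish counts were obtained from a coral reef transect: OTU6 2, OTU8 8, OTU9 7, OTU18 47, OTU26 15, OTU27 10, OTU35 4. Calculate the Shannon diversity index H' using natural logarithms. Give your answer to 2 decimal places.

Total N = 2+8+7+47+15+10+4 = 93, so the proportions are 0.0215, 0.086, 0.0753, 0.5054, 0.1613, 0.1075, 0.043 (working shown to 4 dp, full precision carried).
Each pᵢ ln pᵢ term: 0.0215×(-3.8395)=-0.0826, 0.086×(-2.4532)=-0.2110, 0.0753×(-2.5867)=-0.1947, 0.5054×(-0.6825)=-0.3449, 0.1613×(-1.8245)=-0.2943, 0.1075×(-2.2300)=-0.2398, 0.043×(-3.1463)=-0.1353.
Sum = -1.5026, so H' = 1.50.

1.50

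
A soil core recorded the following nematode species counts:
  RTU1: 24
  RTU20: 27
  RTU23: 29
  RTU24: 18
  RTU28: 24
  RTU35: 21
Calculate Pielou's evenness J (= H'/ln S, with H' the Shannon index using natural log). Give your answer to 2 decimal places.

0.99

Total N = 24+27+29+18+24+21 = 143, so the proportions are 0.1678, 0.1888, 0.2028, 0.1259, 0.1678, 0.1469 (working shown to 4 dp, full precision carried).
H' = −Σ pᵢ ln pᵢ = −((-0.2995) + (-0.3147) + (-0.3236) + (-0.2609) + (-0.2995) + (-0.2817)) = 1.7800.
With S = 6 species, ln S = 1.7918, so J = 1.7800/1.7918 = 0.9934, i.e. 0.99 to 2 decimal places.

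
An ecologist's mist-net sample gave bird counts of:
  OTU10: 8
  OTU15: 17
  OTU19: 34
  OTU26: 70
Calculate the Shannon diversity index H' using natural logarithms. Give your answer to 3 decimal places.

Total N = 8+17+34+70 = 129, so the proportions are 0.06202, 0.13178, 0.26357, 0.54264 (working shown to 5 dp, full precision carried).
Each pᵢ ln pᵢ term: 0.06202×(-2.78037)=-0.17243, 0.13178×(-2.02660)=-0.26707, 0.26357×(-1.33345)=-0.35145, 0.54264×(-0.61132)=-0.33172.
Sum = -1.12267, so H' = 1.123.

1.123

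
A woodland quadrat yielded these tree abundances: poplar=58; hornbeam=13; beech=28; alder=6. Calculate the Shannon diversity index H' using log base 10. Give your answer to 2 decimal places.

0.48

Total N = 58+13+28+6 = 105, so the proportions are 0.5524, 0.1238, 0.2667, 0.0571 (working shown to 4 dp, full precision carried).
Each pᵢ log₁₀ pᵢ term: 0.5524×(-0.2578)=-0.1424, 0.1238×(-0.9072)=-0.1123, 0.2667×(-0.5740)=-0.1531, 0.0571×(-1.2430)=-0.0710.
Sum = -0.4788, so H' = 0.48.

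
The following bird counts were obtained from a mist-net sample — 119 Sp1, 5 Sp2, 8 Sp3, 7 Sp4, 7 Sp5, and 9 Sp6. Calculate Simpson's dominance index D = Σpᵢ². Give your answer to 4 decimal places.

Total N = 119+5+8+7+7+9 = 155, so the proportions are 0.767742, 0.032258, 0.051613, 0.045161, 0.045161, 0.058065 (working shown to 6 dp, full precision carried).
D = 0.767742² + 0.032258² + 0.051613² + 0.045161² + 0.045161² + 0.058065² = 0.589428 + 0.001041 + 0.002664 + 0.002040 + 0.002040 + 0.003371 = 0.600583.
To 4 decimal places, D = 0.6006.

0.6006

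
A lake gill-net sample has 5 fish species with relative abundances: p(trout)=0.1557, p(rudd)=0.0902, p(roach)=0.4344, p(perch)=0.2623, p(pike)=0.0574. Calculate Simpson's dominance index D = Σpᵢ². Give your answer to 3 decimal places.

D = 0.1557² + 0.0902² + 0.4344² + 0.2623² + 0.0574² = 0.02424 + 0.00814 + 0.18870 + 0.06880 + 0.00329 = 0.29318 (working shown to 5 dp, full precision carried).
To 3 decimal places, D = 0.293.

0.293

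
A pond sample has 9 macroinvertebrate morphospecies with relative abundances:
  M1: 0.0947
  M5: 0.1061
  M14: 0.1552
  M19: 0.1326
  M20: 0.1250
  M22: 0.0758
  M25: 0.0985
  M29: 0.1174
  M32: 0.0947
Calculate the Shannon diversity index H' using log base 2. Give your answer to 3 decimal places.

Each pᵢ log₂ pᵢ term (working shown to 5 dp, full precision carried): 0.0947×(-3.40049)=-0.32203, 0.1061×(-3.23650)=-0.34339, 0.1552×(-2.68780)=-0.41715, 0.1326×(-2.91485)=-0.38651, 0.125×(-3.00000)=-0.37500, 0.0758×(-3.72166)=-0.28210, 0.0985×(-3.34373)=-0.32936, 0.1174×(-3.09050)=-0.36282, 0.0947×(-3.40049)=-0.32203.
Sum = -3.14038, so H' = 3.140.

3.140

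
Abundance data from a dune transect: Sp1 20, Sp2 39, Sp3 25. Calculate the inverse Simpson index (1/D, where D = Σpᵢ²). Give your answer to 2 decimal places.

2.77

Total N = 20+39+25 = 84, so the proportions are 0.2381, 0.46429, 0.29762 (working shown to 5 dp, full precision carried).
D = 0.2381² + 0.46429² + 0.29762² = 0.05669 + 0.21556 + 0.08858 = 0.36083.
So 1/D = 2.7714, i.e. 2.77 to 2 decimal places.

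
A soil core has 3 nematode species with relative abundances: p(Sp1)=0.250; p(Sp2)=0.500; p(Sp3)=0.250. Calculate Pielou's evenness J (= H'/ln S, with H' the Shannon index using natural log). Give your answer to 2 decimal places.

0.95

H' = −Σ pᵢ ln pᵢ = −((-0.3466) + (-0.3466) + (-0.3466)) = 1.0397 (working shown to 4 dp, full precision carried).
With S = 3 species, ln S = 1.0986, so J = 1.0397/1.0986 = 0.9464, i.e. 0.95 to 2 decimal places.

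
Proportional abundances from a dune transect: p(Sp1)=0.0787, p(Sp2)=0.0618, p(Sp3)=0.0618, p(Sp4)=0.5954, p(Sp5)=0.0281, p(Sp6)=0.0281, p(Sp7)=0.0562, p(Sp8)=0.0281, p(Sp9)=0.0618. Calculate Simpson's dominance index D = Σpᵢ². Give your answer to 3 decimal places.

D = 0.0787² + 0.0618² + 0.0618² + 0.5954² + 0.0281² + 0.0281² + 0.0562² + 0.0281² + 0.0618² = 0.00619 + 0.00382 + 0.00382 + 0.35450 + 0.00079 + 0.00079 + 0.00316 + 0.00079 + 0.00382 = 0.37768 (working shown to 5 dp, full precision carried).
To 3 decimal places, D = 0.378.

0.378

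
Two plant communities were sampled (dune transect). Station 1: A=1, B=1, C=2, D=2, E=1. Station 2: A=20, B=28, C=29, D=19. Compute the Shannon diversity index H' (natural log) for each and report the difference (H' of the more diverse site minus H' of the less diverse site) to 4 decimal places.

Station 1: N=7, proportions 0.142857, 0.142857, 0.285714, 0.285714, 0.142857, giving H' = 1.549826 (working shown to 6 dp, full precision carried).
Station 2: N=96, proportions 0.208333, 0.291667, 0.302083, 0.197917, giving H' = 1.368387.
Difference = |1.549826 − 1.368387| = 0.181439, i.e. 0.1814 to 4 decimal places.

0.1814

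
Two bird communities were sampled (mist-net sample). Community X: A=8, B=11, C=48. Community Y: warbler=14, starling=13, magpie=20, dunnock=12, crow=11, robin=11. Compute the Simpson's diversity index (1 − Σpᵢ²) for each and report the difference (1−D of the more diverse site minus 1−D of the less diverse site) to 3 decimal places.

0.379

Community X: N=67, proportions 0.1194, 0.16418, 0.71642, giving 1−D = 0.44553 (working shown to 5 dp, full precision carried).
Community Y: N=81, proportions 0.17284, 0.16049, 0.24691, 0.14815, 0.1358, 0.1358, giving 1−D = 0.82457.
Difference = |0.44553 − 0.82457| = 0.37904, i.e. 0.379 to 3 decimal places.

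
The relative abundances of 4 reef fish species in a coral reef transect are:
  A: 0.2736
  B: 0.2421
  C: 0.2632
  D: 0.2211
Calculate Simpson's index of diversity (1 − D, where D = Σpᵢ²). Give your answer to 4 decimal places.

D = 0.2736² + 0.2421² + 0.2632² + 0.2211² = 0.074857 + 0.058612 + 0.069274 + 0.048885 = 0.251629 (working shown to 6 dp, full precision carried).
So 1 − D = 0.748371, i.e. 0.7484 to 4 decimal places.

0.7484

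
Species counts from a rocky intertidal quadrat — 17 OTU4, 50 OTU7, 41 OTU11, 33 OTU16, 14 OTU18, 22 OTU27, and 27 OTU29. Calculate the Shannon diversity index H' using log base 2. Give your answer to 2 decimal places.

Total N = 17+50+41+33+14+22+27 = 204, so the proportions are 0.0833, 0.2451, 0.201, 0.1618, 0.0686, 0.1078, 0.1324 (working shown to 4 dp, full precision carried).
Each pᵢ log₂ pᵢ term: 0.0833×(-3.5850)=-0.2987, 0.2451×(-2.0286)=-0.4972, 0.201×(-2.3149)=-0.4652, 0.1618×(-2.6280)=-0.4251, 0.0686×(-3.8651)=-0.2652, 0.1078×(-3.2130)=-0.3465, 0.1324×(-2.9175)=-0.3861.
Sum = -2.6842, so H' = 2.68.

2.68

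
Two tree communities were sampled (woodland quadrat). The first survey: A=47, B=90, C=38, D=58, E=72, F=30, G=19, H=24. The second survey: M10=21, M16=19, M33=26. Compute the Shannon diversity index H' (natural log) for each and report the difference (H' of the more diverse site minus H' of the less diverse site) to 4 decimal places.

The first survey: N=378, proportions 0.124339, 0.238095, 0.100529, 0.153439, 0.190476, 0.079365, 0.050265, 0.063492, giving H' = 1.961753 (working shown to 6 dp, full precision carried).
The second survey: N=66, proportions 0.318182, 0.287879, 0.393939, giving H' = 1.089809.
Difference = |1.961753 − 1.089809| = 0.871944, i.e. 0.8719 to 4 decimal places.

0.8719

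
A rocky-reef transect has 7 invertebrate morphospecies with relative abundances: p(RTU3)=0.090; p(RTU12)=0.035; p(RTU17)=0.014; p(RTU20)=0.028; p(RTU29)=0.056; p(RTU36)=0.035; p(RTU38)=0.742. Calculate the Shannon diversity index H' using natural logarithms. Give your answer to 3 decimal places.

Each pᵢ ln pᵢ term (working shown to 5 dp, full precision carried): 0.09×(-2.40795)=-0.21672, 0.035×(-3.35241)=-0.11733, 0.014×(-4.26870)=-0.05976, 0.028×(-3.57555)=-0.10012, 0.056×(-2.88240)=-0.16141, 0.035×(-3.35241)=-0.11733, 0.742×(-0.29841)=-0.22142.
Sum = -0.99409, so H' = 0.994.

0.994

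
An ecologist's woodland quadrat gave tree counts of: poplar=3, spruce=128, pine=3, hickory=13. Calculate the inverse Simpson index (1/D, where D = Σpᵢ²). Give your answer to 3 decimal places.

1.304

Total N = 3+128+3+13 = 147, so the proportions are 0.020408, 0.870748, 0.020408, 0.088435 (working shown to 6 dp, full precision carried).
D = 0.020408² + 0.870748² + 0.020408² + 0.088435² = 0.000416 + 0.758203 + 0.000416 + 0.007821 = 0.766856.
So 1/D = 1.30403, i.e. 1.304 to 3 decimal places.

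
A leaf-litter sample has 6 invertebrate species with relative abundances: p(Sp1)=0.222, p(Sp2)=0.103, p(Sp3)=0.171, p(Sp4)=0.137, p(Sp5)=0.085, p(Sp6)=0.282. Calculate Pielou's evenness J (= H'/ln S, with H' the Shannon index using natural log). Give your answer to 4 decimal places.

0.9539

H' = −Σ pᵢ ln pᵢ = −((-0.334127) + (-0.234122) + (-0.302002) + (-0.272325) + (-0.209534) + (-0.356969)) = 1.709079 (working shown to 6 dp, full precision carried).
With S = 6 species, ln S = 1.791759, so J = 1.709079/1.791759 = 0.953855, i.e. 0.9539 to 4 decimal places.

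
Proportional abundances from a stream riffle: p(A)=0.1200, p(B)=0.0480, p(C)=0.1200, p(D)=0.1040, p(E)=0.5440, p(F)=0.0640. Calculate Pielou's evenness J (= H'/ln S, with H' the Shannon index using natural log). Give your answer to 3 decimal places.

H' = −Σ pᵢ ln pᵢ = −((-0.25443) + (-0.14575) + (-0.25443) + (-0.23539) + (-0.33119) + (-0.17593)) = 1.39713 (working shown to 5 dp, full precision carried).
With S = 6 species, ln S = 1.79176, so J = 1.39713/1.79176 = 0.77975, i.e. 0.780 to 3 decimal places.

0.780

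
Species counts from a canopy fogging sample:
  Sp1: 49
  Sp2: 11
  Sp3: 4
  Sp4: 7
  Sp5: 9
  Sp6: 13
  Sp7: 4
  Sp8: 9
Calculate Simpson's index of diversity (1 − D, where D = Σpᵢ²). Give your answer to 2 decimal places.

0.74

Total N = 49+11+4+7+9+13+4+9 = 106, so the proportions are 0.4623, 0.1038, 0.0377, 0.066, 0.0849, 0.1226, 0.0377, 0.0849 (working shown to 4 dp, full precision carried).
D = 0.4623² + 0.1038² + 0.0377² + 0.066² + 0.0849² + 0.1226² + 0.0377² + 0.0849² = 0.2137 + 0.0108 + 0.0014 + 0.0044 + 0.0072 + 0.0150 + 0.0014 + 0.0072 = 0.2611.
So 1 − D = 0.7389, i.e. 0.74 to 2 decimal places.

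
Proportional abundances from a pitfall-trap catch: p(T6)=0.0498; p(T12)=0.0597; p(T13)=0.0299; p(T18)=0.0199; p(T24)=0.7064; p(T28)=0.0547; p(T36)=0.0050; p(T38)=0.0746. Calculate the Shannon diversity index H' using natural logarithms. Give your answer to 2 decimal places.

1.13

Each pᵢ ln pᵢ term (working shown to 4 dp, full precision carried): 0.0498×(-2.9997)=-0.1494, 0.0597×(-2.8184)=-0.1683, 0.0299×(-3.5099)=-0.1049, 0.0199×(-3.9170)=-0.0779, 0.7064×(-0.3476)=-0.2455, 0.0547×(-2.9059)=-0.1590, 0.005×(-5.2983)=-0.0265, 0.0746×(-2.5956)=-0.1936.
Sum = -1.1251, so H' = 1.13.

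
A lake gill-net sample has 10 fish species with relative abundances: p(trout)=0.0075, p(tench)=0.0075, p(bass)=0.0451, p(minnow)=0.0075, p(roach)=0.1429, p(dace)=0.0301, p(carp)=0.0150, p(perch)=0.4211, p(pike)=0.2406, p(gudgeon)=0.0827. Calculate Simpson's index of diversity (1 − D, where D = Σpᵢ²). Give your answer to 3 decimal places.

D = 0.0075² + 0.0075² + 0.0451² + 0.0075² + 0.1429² + 0.0301² + 0.015² + 0.4211² + 0.2406² + 0.0827² = 0.00006 + 0.00006 + 0.00203 + 0.00006 + 0.02042 + 0.00091 + 0.00022 + 0.17733 + 0.05789 + 0.00684 = 0.26581 (working shown to 5 dp, full precision carried).
So 1 − D = 0.73419, i.e. 0.734 to 3 decimal places.

0.734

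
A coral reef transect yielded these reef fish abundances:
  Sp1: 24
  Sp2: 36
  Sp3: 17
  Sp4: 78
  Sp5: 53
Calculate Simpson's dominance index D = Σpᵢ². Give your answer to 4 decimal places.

Total N = 24+36+17+78+53 = 208, so the proportions are 0.115385, 0.173077, 0.081731, 0.375, 0.254808 (working shown to 6 dp, full precision carried).
D = 0.115385² + 0.173077² + 0.081731² + 0.375² + 0.254808² = 0.013314 + 0.029956 + 0.006680 + 0.140625 + 0.064927 = 0.255501.
To 4 decimal places, D = 0.2555.

0.2555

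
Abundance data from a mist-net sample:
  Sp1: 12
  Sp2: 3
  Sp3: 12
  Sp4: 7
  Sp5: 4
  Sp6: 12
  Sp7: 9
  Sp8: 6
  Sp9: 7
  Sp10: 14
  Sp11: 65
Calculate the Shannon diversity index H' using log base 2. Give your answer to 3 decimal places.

Total N = 12+3+12+7+4+12+9+6+7+14+65 = 151, so the proportions are 0.07947, 0.01987, 0.07947, 0.04636, 0.02649, 0.07947, 0.0596, 0.03974, 0.04636, 0.09272, 0.43046 (working shown to 5 dp, full precision carried).
Each pᵢ log₂ pᵢ term: 0.07947×(-3.65344)=-0.29034, 0.01987×(-5.65344)=-0.11232, 0.07947×(-3.65344)=-0.29034, 0.04636×(-4.43105)=-0.20541, 0.02649×(-5.23840)=-0.13877, 0.07947×(-3.65344)=-0.29034, 0.0596×(-4.06848)=-0.24249, 0.03974×(-4.65344)=-0.18490, 0.04636×(-4.43105)=-0.20541, 0.09272×(-3.43105)=-0.31811, 0.43046×(-1.21604)=-0.52346.
Sum = -2.80190, so H' = 2.802.

2.802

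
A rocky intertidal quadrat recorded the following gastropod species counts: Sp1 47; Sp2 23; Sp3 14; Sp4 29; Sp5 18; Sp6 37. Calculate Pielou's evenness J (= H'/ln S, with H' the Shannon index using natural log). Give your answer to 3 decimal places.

Total N = 47+23+14+29+18+37 = 168, so the proportions are 0.27976, 0.1369, 0.08333, 0.17262, 0.10714, 0.22024 (working shown to 5 dp, full precision carried).
H' = −Σ pᵢ ln pᵢ = −((-0.35637) + (-0.27223) + (-0.20708) + (-0.30323) + (-0.23931) + (-0.33323)) = 1.71145.
With S = 6 species, ln S = 1.79176, so J = 1.71145/1.79176 = 0.95518, i.e. 0.955 to 3 decimal places.

0.955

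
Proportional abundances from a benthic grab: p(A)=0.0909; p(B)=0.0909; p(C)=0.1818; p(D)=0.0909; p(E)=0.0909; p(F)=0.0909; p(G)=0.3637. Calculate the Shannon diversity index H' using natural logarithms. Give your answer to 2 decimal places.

Each pᵢ ln pᵢ term (working shown to 4 dp, full precision carried): 0.0909×(-2.3980)=-0.2180, 0.0909×(-2.3980)=-0.2180, 0.1818×(-1.7048)=-0.3099, 0.0909×(-2.3980)=-0.2180, 0.0909×(-2.3980)=-0.2180, 0.0909×(-2.3980)=-0.2180, 0.3637×(-1.0114)=-0.3679.
Sum = -1.7677, so H' = 1.77.

1.77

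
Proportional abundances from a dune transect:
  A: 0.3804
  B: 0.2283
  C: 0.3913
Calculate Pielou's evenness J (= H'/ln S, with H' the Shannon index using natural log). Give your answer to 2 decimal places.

0.98

H' = −Σ pᵢ ln pᵢ = −((-0.3677) + (-0.3372) + (-0.3671)) = 1.0720 (working shown to 4 dp, full precision carried).
With S = 3 species, ln S = 1.0986, so J = 1.0720/1.0986 = 0.9758, i.e. 0.98 to 2 decimal places.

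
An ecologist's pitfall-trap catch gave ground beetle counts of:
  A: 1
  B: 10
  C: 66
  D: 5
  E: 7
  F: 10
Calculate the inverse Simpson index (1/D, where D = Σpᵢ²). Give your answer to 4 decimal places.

2.1164

Total N = 1+10+66+5+7+10 = 99, so the proportions are 0.010101, 0.1010101, 0.6666667, 0.0505051, 0.0707071, 0.1010101 (working shown to 7 dp, full precision carried).
D = 0.010101² + 0.1010101² + 0.6666667² + 0.0505051² + 0.0707071² + 0.1010101² = 0.0001020 + 0.0102030 + 0.4444444 + 0.0025508 + 0.0049995 + 0.0102030 = 0.4725028.
So 1/D = 2.116390, i.e. 2.1164 to 4 decimal places.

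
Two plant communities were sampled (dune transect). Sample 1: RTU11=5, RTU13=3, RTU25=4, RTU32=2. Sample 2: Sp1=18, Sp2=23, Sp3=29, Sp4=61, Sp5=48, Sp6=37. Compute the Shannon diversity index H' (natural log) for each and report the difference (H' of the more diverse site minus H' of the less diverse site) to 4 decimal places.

Sample 1: N=14, proportions 0.357143, 0.214286, 0.285714, 0.142857, giving H' = 1.333736 (working shown to 6 dp, full precision carried).
Sample 2: N=216, proportions 0.083333, 0.106481, 0.134259, 0.282407, 0.222222, 0.171296, giving H' = 1.708706.
Difference = |1.333736 − 1.708706| = 0.374970, i.e. 0.3750 to 4 decimal places.

0.3750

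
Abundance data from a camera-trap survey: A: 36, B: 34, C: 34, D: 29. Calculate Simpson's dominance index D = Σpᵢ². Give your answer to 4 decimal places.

Total N = 36+34+34+29 = 133, so the proportions are 0.270677, 0.255639, 0.255639, 0.218045 (working shown to 6 dp, full precision carried).
D = 0.270677² + 0.255639² + 0.255639² + 0.218045² = 0.073266 + 0.065351 + 0.065351 + 0.047544 = 0.251512.
To 4 decimal places, D = 0.2515.

0.2515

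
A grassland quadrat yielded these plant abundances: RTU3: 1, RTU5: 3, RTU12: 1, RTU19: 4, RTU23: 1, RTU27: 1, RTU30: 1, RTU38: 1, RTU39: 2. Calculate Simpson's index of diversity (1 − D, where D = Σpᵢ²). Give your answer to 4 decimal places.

Total N = 1+3+1+4+1+1+1+1+2 = 15, so the proportions are 0.066667, 0.2, 0.066667, 0.266667, 0.066667, 0.066667, 0.066667, 0.066667, 0.133333 (working shown to 6 dp, full precision carried).
D = 0.066667² + 0.2² + 0.066667² + 0.266667² + 0.066667² + 0.066667² + 0.066667² + 0.066667² + 0.133333² = 0.004444 + 0.040000 + 0.004444 + 0.071111 + 0.004444 + 0.004444 + 0.004444 + 0.004444 + 0.017778 = 0.155556.
So 1 − D = 0.844444, i.e. 0.8444 to 4 decimal places.

0.8444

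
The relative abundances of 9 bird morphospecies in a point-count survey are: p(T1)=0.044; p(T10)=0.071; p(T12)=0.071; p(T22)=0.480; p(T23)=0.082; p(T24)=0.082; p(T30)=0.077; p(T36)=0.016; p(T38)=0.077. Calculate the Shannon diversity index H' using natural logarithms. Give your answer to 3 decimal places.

1.737

Each pᵢ ln pᵢ term (working shown to 5 dp, full precision carried): 0.044×(-3.12357)=-0.13744, 0.071×(-2.64508)=-0.18780, 0.071×(-2.64508)=-0.18780, 0.48×(-0.73397)=-0.35231, 0.082×(-2.50104)=-0.20508, 0.082×(-2.50104)=-0.20508, 0.077×(-2.56395)=-0.19742, 0.016×(-4.13517)=-0.06616, 0.077×(-2.56395)=-0.19742.
Sum = -1.73652, so H' = 1.737.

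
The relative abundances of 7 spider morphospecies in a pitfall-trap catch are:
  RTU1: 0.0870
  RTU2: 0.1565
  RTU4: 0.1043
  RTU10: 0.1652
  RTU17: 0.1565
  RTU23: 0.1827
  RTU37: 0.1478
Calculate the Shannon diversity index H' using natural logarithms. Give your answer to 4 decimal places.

Each pᵢ ln pᵢ term (working shown to 6 dp, full precision carried): 0.087×(-2.441847)=-0.212441, 0.1565×(-1.854699)=-0.290260, 0.1043×(-2.260484)=-0.235768, 0.1652×(-1.800598)=-0.297459, 0.1565×(-1.854699)=-0.290260, 0.1827×(-1.699910)=-0.310574, 0.1478×(-1.911895)=-0.282578.
Sum = -1.919341, so H' = 1.9193.

1.9193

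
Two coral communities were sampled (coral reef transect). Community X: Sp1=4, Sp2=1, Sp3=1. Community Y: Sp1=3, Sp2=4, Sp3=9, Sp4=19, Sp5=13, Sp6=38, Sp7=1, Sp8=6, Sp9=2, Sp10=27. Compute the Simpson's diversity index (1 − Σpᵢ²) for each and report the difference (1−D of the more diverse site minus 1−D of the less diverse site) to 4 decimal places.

0.3085

Community X: N=6, proportions 0.666667, 0.166667, 0.166667, giving 1−D = 0.500000 (working shown to 6 dp, full precision carried).
Community Y: N=122, proportions 0.02459, 0.032787, 0.07377, 0.155738, 0.106557, 0.311475, 0.008197, 0.04918, 0.016393, 0.221311, giving 1−D = 0.808519.
Difference = |0.500000 − 0.808519| = 0.308519, i.e. 0.3085 to 4 decimal places.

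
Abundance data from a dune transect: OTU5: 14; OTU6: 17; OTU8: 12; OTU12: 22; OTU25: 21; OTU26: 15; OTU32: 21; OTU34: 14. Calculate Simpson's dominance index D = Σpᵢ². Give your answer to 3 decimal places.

0.131

Total N = 14+17+12+22+21+15+21+14 = 136, so the proportions are 0.10294, 0.125, 0.08824, 0.16176, 0.15441, 0.11029, 0.15441, 0.10294 (working shown to 5 dp, full precision carried).
D = 0.10294² + 0.125² + 0.08824² + 0.16176² + 0.15441² + 0.11029² + 0.15441² + 0.10294² = 0.01060 + 0.01562 + 0.00779 + 0.02617 + 0.02384 + 0.01216 + 0.02384 + 0.01060 = 0.13062.
To 3 decimal places, D = 0.131.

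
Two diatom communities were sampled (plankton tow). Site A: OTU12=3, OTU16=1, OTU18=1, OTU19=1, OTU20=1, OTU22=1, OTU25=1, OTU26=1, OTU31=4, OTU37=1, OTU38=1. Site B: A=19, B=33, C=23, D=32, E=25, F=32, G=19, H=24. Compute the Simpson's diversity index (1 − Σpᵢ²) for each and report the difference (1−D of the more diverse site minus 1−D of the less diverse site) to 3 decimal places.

0.002

Site A: N=16, proportions 0.1875, 0.0625, 0.0625, 0.0625, 0.0625, 0.0625, 0.0625, 0.0625, 0.25, 0.0625, 0.0625, giving 1−D = 0.86719 (working shown to 5 dp, full precision carried).
Site B: N=207, proportions 0.09179, 0.15942, 0.11111, 0.15459, 0.12077, 0.15459, 0.09179, 0.11594, giving 1−D = 0.86957.
Difference = |0.86719 − 0.86957| = 0.00238, i.e. 0.002 to 3 decimal places.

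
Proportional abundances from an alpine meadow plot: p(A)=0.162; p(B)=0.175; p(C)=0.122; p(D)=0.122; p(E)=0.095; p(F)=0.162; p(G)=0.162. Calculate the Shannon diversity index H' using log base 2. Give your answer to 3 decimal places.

2.779

Each pᵢ log₂ pᵢ term (working shown to 5 dp, full precision carried): 0.162×(-2.62593)=-0.42540, 0.175×(-2.51457)=-0.44005, 0.122×(-3.03505)=-0.37028, 0.122×(-3.03505)=-0.37028, 0.095×(-3.39593)=-0.32261, 0.162×(-2.62593)=-0.42540, 0.162×(-2.62593)=-0.42540.
Sum = -2.77942, so H' = 2.779.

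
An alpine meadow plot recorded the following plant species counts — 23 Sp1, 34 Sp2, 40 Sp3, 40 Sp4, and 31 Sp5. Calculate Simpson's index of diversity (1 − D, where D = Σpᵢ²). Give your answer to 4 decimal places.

Total N = 23+34+40+40+31 = 168, so the proportions are 0.136905, 0.202381, 0.238095, 0.238095, 0.184524 (working shown to 6 dp, full precision carried).
D = 0.136905² + 0.202381² + 0.238095² + 0.238095² + 0.184524² = 0.018743 + 0.040958 + 0.056689 + 0.056689 + 0.034049 = 0.207129.
So 1 − D = 0.792871, i.e. 0.7929 to 4 decimal places.

0.7929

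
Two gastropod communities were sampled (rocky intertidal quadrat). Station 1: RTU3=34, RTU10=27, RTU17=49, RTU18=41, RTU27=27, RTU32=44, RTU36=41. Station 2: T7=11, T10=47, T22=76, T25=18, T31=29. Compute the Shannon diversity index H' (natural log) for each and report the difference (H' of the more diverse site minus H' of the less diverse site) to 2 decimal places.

Station 1: N=263, proportions 0.1293, 0.1027, 0.1863, 0.1559, 0.1027, 0.1673, 0.1559, giving H' = 1.9235 (working shown to 4 dp, full precision carried).
Station 2: N=181, proportions 0.0608, 0.2597, 0.4199, 0.0994, 0.1602, giving H' = 1.4076.
Difference = |1.9235 − 1.4076| = 0.5159, i.e. 0.52 to 2 decimal places.

0.52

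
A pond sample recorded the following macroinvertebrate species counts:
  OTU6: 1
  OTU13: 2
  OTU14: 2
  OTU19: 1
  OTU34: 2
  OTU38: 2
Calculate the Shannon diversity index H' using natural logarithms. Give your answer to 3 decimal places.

1.748

Total N = 1+2+2+1+2+2 = 10, so the proportions are 0.1, 0.2, 0.2, 0.1, 0.2, 0.2 (working shown to 5 dp, full precision carried).
Each pᵢ ln pᵢ term: 0.1×(-2.30259)=-0.23026, 0.2×(-1.60944)=-0.32189, 0.2×(-1.60944)=-0.32189, 0.1×(-2.30259)=-0.23026, 0.2×(-1.60944)=-0.32189, 0.2×(-1.60944)=-0.32189.
Sum = -1.74807, so H' = 1.748.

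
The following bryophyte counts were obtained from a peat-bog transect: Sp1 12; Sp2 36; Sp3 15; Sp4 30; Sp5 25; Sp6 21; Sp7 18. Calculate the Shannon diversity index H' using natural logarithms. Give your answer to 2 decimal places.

1.88

Total N = 12+36+15+30+25+21+18 = 157, so the proportions are 0.0764, 0.2293, 0.0955, 0.1911, 0.1592, 0.1338, 0.1146 (working shown to 4 dp, full precision carried).
Each pᵢ ln pᵢ term: 0.0764×(-2.5713)=-0.1965, 0.2293×(-1.4727)=-0.3377, 0.0955×(-2.3482)=-0.2243, 0.1911×(-1.6550)=-0.3163, 0.1592×(-1.8374)=-0.2926, 0.1338×(-2.0117)=-0.2691, 0.1146×(-2.1659)=-0.2483.
Sum = -1.8848, so H' = 1.88.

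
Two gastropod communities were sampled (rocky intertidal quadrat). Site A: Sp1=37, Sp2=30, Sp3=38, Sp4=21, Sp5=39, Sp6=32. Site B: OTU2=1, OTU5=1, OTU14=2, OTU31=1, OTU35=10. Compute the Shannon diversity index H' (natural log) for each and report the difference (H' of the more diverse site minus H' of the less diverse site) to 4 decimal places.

0.6920

Site A: N=197, proportions 0.187817, 0.152284, 0.192893, 0.106599, 0.19797, 0.162437, giving H' = 1.772617 (working shown to 6 dp, full precision carried).
Site B: N=15, proportions 0.066667, 0.066667, 0.133333, 0.066667, 0.666667, giving H' = 1.080574.
Difference = |1.772617 − 1.080574| = 0.692043, i.e. 0.6920 to 4 decimal places.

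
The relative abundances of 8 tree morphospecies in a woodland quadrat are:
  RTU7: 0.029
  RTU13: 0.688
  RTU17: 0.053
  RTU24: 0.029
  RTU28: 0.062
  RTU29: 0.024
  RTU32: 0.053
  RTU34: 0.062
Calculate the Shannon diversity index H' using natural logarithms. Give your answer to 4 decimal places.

1.2083

Each pᵢ ln pᵢ term (working shown to 6 dp, full precision carried): 0.029×(-3.540459)=-0.102673, 0.688×(-0.373966)=-0.257289, 0.053×(-2.937463)=-0.155686, 0.029×(-3.540459)=-0.102673, 0.062×(-2.780621)=-0.172398, 0.024×(-3.729701)=-0.089513, 0.053×(-2.937463)=-0.155686, 0.062×(-2.780621)=-0.172398.
Sum = -1.208317, so H' = 1.2083.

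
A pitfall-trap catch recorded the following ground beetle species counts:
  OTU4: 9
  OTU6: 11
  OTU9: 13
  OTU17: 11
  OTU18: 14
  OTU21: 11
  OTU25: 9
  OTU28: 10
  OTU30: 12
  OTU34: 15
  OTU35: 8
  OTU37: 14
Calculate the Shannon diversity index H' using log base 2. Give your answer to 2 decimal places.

3.56

Total N = 9+11+13+11+14+11+9+10+12+15+8+14 = 137, so the proportions are 0.0657, 0.0803, 0.0949, 0.0803, 0.1022, 0.0803, 0.0657, 0.073, 0.0876, 0.1095, 0.0584, 0.1022 (working shown to 4 dp, full precision carried).
Each pᵢ log₂ pᵢ term: 0.0657×(-3.9281)=-0.2581, 0.0803×(-3.6386)=-0.2922, 0.0949×(-3.3976)=-0.3224, 0.0803×(-3.6386)=-0.2922, 0.1022×(-3.2907)=-0.3363, 0.0803×(-3.6386)=-0.2922, 0.0657×(-3.9281)=-0.2581, 0.073×(-3.7761)=-0.2756, 0.0876×(-3.5131)=-0.3077, 0.1095×(-3.1911)=-0.3494, 0.0584×(-4.0980)=-0.2393, 0.1022×(-3.2907)=-0.3363.
Sum = -3.5595, so H' = 3.56.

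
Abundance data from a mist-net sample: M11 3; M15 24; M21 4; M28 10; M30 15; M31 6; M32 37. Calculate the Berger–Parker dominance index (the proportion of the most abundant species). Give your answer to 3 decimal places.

Total N = 3+24+4+10+15+6+37 = 99, so the proportions are 0.0303, 0.24242, 0.0404, 0.10101, 0.15152, 0.06061, 0.37374 (working shown to 5 dp, full precision carried).
The largest proportion is 0.37374, i.e. d = 0.374 to 3 decimal places.

0.374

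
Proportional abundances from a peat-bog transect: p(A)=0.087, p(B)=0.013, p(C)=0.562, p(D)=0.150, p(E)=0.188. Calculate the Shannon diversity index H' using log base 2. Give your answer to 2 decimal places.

Each pᵢ log₂ pᵢ term (working shown to 4 dp, full precision carried): 0.087×(-3.5228)=-0.3065, 0.013×(-6.2653)=-0.0814, 0.562×(-0.8314)=-0.4672, 0.15×(-2.7370)=-0.4105, 0.188×(-2.4112)=-0.4533.
Sum = -1.7190, so H' = 1.72.

1.72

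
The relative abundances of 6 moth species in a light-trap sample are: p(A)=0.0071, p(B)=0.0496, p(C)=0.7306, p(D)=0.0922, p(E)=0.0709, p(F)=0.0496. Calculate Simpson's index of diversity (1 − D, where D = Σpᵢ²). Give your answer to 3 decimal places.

D = 0.0071² + 0.0496² + 0.7306² + 0.0922² + 0.0709² + 0.0496² = 0.00005 + 0.00246 + 0.53378 + 0.00850 + 0.00503 + 0.00246 = 0.55227 (working shown to 5 dp, full precision carried).
So 1 − D = 0.44773, i.e. 0.448 to 3 decimal places.

0.448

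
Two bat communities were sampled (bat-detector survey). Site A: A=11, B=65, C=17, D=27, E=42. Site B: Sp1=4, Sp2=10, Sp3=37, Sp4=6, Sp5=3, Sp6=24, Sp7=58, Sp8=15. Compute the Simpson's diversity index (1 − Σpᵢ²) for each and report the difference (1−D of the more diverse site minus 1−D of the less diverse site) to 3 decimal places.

Site A: N=162, proportions 0.0679, 0.40123, 0.10494, 0.16667, 0.25926, giving 1−D = 0.72840 (working shown to 5 dp, full precision carried).
Site B: N=157, proportions 0.02548, 0.06369, 0.23567, 0.03822, 0.01911, 0.15287, 0.36943, 0.09554, giving 1−D = 0.76896.
Difference = |0.72840 − 0.76896| = 0.04056, i.e. 0.041 to 3 decimal places.

0.041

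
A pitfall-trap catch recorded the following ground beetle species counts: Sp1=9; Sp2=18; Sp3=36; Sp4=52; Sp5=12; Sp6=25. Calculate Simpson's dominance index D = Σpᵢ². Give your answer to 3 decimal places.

0.224

Total N = 9+18+36+52+12+25 = 152, so the proportions are 0.05921, 0.11842, 0.23684, 0.34211, 0.07895, 0.16447 (working shown to 5 dp, full precision carried).
D = 0.05921² + 0.11842² + 0.23684² + 0.34211² + 0.07895² + 0.16447² = 0.00351 + 0.01402 + 0.05609 + 0.11704 + 0.00623 + 0.02705 = 0.22394.
To 3 decimal places, D = 0.224.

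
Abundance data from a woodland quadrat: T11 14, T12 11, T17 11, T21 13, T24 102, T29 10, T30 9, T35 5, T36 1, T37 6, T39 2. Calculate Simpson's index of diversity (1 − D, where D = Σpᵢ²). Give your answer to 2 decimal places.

Total N = 14+11+11+13+102+10+9+5+1+6+2 = 184, so the proportions are 0.0761, 0.0598, 0.0598, 0.0707, 0.5543, 0.0543, 0.0489, 0.0272, 0.0054, 0.0326, 0.0109 (working shown to 4 dp, full precision carried).
D = 0.0761² + 0.0598² + 0.0598² + 0.0707² + 0.5543² + 0.0543² + 0.0489² + 0.0272² + 0.0054² + 0.0326² + 0.0109² = 0.0058 + 0.0036 + 0.0036 + 0.0050 + 0.3073 + 0.0030 + 0.0024 + 0.0007 + 0.0000 + 0.0011 + 0.0001 = 0.3325.
So 1 − D = 0.6675, i.e. 0.67 to 2 decimal places.

0.67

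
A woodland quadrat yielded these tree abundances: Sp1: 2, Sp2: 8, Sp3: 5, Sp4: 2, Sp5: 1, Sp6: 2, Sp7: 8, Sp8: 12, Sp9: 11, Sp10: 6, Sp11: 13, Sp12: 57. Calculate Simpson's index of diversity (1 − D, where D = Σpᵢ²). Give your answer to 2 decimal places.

Total N = 2+8+5+2+1+2+8+12+11+6+13+57 = 127, so the proportions are 0.0157, 0.063, 0.0394, 0.0157, 0.0079, 0.0157, 0.063, 0.0945, 0.0866, 0.0472, 0.1024, 0.4488 (working shown to 4 dp, full precision carried).
D = 0.0157² + 0.063² + 0.0394² + 0.0157² + 0.0079² + 0.0157² + 0.063² + 0.0945² + 0.0866² + 0.0472² + 0.1024² + 0.4488² = 0.0002 + 0.0040 + 0.0016 + 0.0002 + 0.0001 + 0.0002 + 0.0040 + 0.0089 + 0.0075 + 0.0022 + 0.0105 + 0.2014 = 0.2409.
So 1 − D = 0.7591, i.e. 0.76 to 2 decimal places.

0.76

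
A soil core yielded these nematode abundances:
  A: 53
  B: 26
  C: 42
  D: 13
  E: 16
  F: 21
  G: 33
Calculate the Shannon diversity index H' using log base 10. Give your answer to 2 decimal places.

Total N = 53+26+42+13+16+21+33 = 204, so the proportions are 0.2598, 0.1275, 0.2059, 0.0637, 0.0784, 0.1029, 0.1618 (working shown to 4 dp, full precision carried).
Each pᵢ log₁₀ pᵢ term: 0.2598×(-0.5854)=-0.1521, 0.1275×(-0.8947)=-0.1140, 0.2059×(-0.6864)=-0.1413, 0.0637×(-1.1957)=-0.0762, 0.0784×(-1.1055)=-0.0867, 0.1029×(-0.9874)=-0.1016, 0.1618×(-0.7911)=-0.1280.
Sum = -0.7999, so H' = 0.80.

0.80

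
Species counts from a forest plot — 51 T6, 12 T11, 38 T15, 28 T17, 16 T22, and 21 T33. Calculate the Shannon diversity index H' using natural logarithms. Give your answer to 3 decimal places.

1.677

Total N = 51+12+38+28+16+21 = 166, so the proportions are 0.30723, 0.07229, 0.22892, 0.16867, 0.09639, 0.12651 (working shown to 5 dp, full precision carried).
Each pᵢ ln pᵢ term: 0.30723×(-1.18016)=-0.36258, 0.07229×(-2.62708)=-0.18991, 0.22892×(-1.47440)=-0.33751, 0.16867×(-1.77978)=-0.30020, 0.09639×(-2.33940)=-0.22548, 0.12651×(-2.06747)=-0.26155.
Sum = -1.67724, so H' = 1.677.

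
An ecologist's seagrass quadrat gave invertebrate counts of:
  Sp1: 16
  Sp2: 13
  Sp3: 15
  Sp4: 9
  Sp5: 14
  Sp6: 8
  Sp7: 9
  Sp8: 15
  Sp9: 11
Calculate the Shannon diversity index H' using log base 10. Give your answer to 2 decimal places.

Total N = 16+13+15+9+14+8+9+15+11 = 110, so the proportions are 0.1455, 0.1182, 0.1364, 0.0818, 0.1273, 0.0727, 0.0818, 0.1364, 0.1 (working shown to 4 dp, full precision carried).
Each pᵢ log₁₀ pᵢ term: 0.1455×(-0.8373)=-0.1218, 0.1182×(-0.9274)=-0.1096, 0.1364×(-0.8653)=-0.1180, 0.0818×(-1.0872)=-0.0889, 0.1273×(-0.8953)=-0.1139, 0.0727×(-1.1383)=-0.0828, 0.0818×(-1.0872)=-0.0889, 0.1364×(-0.8653)=-0.1180, 0.1×(-1.0000)=-0.1000.
Sum = -0.9420, so H' = 0.94.

0.94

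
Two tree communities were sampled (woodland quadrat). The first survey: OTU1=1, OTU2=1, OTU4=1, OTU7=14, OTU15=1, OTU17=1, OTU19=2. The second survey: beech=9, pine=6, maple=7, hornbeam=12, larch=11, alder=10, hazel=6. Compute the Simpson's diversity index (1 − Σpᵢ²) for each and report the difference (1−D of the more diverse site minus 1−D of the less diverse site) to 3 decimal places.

0.312

The first survey: N=21, proportions 0.04762, 0.04762, 0.04762, 0.66667, 0.04762, 0.04762, 0.09524, giving 1−D = 0.53515 (working shown to 5 dp, full precision carried).
The second survey: N=61, proportions 0.14754, 0.09836, 0.11475, 0.19672, 0.18033, 0.16393, 0.09836, giving 1−D = 0.84762.
Difference = |0.53515 − 0.84762| = 0.31247, i.e. 0.312 to 3 decimal places.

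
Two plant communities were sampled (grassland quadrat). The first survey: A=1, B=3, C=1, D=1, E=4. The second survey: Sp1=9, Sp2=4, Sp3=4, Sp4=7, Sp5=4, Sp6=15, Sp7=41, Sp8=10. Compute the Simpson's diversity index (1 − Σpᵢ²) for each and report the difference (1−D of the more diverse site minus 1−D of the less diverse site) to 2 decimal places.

0.03

The first survey: N=10, proportions 0.1, 0.3, 0.1, 0.1, 0.4, giving 1−D = 0.7200 (working shown to 4 dp, full precision carried).
The second survey: N=94, proportions 0.0957, 0.0426, 0.0426, 0.0745, 0.0426, 0.1596, 0.4362, 0.1064, giving 1−D = 0.7528.
Difference = |0.7200 − 0.7528| = 0.0328, i.e. 0.03 to 2 decimal places.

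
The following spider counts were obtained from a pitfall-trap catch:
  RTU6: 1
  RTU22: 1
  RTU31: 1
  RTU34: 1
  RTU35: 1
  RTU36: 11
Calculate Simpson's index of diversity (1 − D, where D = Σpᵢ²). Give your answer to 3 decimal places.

Total N = 1+1+1+1+1+11 = 16, so the proportions are 0.0625, 0.0625, 0.0625, 0.0625, 0.0625, 0.6875 (working shown to 5 dp, full precision carried).
D = 0.0625² + 0.0625² + 0.0625² + 0.0625² + 0.0625² + 0.6875² = 0.00391 + 0.00391 + 0.00391 + 0.00391 + 0.00391 + 0.47266 = 0.49219.
So 1 − D = 0.50781, i.e. 0.508 to 3 decimal places.

0.508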